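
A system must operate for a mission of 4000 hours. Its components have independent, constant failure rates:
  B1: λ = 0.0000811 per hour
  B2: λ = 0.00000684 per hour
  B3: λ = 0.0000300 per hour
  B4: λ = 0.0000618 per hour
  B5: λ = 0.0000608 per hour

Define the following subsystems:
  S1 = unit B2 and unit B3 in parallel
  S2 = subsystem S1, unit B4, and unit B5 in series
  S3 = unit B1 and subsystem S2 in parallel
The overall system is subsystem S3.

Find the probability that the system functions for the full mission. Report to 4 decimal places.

0.8921

R(B1) = exp(−0.0000811 × 4000) = 0.722961
R(B2) = exp(−0.00000684 × 4000) = 0.973011
R(B3) = exp(−0.0000300 × 4000) = 0.886920
R(B4) = exp(−0.0000618 × 4000) = 0.780984
R(B5) = exp(−0.0000608 × 4000) = 0.784115
Parallel (B2 and B3): 1 − (1 − 0.973011)(1 − 0.886920) = 0.996948
Series ([0.996948], B4, and B5): 0.996948 × 0.780984 × 0.784115 = 0.610512
Parallel (B1 and [0.610512]): 1 − (1 − 0.722961)(1 − 0.610512) = 0.8921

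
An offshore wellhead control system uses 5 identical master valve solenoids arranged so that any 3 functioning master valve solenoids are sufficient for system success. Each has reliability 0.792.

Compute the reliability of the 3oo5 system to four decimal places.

0.9358

R = Σ_{i=3}^{5} C(5,i) p^i (1−p)^{5−i} with p = 0.792
C(5,3)·0.792^3·0.208^2 = 0.214933
C(5,4)·0.792^4·0.208^1 = 0.409199
C(5,5)·0.792^5·0.208^0 = 0.311620
Sum = 0.9358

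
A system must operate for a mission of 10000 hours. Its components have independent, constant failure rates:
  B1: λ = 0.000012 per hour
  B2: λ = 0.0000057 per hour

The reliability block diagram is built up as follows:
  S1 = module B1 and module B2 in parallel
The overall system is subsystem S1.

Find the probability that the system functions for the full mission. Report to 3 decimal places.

0.994

R(B1) = exp(−0.000012 × 10000) = 0.88692
R(B2) = exp(−0.0000057 × 10000) = 0.94459
Parallel (B1 and B2): 1 − (1 − 0.88692)(1 − 0.94459) = 0.994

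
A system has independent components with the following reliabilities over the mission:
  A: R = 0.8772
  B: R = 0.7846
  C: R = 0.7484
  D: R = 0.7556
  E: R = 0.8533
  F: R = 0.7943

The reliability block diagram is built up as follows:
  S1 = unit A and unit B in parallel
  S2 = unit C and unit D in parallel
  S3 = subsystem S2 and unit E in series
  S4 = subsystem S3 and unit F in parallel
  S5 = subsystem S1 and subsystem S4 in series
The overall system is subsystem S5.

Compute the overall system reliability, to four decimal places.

Parallel (A and B): 1 − (1 − 0.877200)(1 − 0.784600) = 0.973549
Parallel (C and D): 1 − (1 − 0.748400)(1 − 0.755600) = 0.938509
Series ([0.938509] and E): 0.938509 × 0.853300 = 0.800830
Parallel ([0.800830] and F): 1 − (1 − 0.800830)(1 − 0.794300) = 0.959031
Series ([0.973549] and [0.959031]): 0.973549 × 0.959031 = 0.9337

0.9337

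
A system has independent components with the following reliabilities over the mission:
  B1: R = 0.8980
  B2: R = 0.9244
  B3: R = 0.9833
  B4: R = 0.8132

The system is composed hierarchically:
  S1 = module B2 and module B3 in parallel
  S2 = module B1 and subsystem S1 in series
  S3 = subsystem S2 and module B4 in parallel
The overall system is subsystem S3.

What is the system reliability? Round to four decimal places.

0.9807

Parallel (B2 and B3): 1 − (1 − 0.924400)(1 − 0.983300) = 0.998737
Series (B1 and [0.998737]): 0.898000 × 0.998737 = 0.896866
Parallel ([0.896866] and B4): 1 − (1 − 0.896866)(1 − 0.813200) = 0.9807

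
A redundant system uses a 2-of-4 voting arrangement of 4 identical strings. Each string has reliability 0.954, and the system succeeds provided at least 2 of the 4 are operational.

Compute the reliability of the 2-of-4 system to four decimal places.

R = Σ_{i=2}^{4} C(4,i) p^i (1−p)^{4−i} with p = 0.954
C(4,2)·0.954^2·0.046^2 = 0.011555
C(4,3)·0.954^3·0.046^1 = 0.159758
C(4,4)·0.954^4·0.046^0 = 0.828311
Sum = 0.9996

0.9996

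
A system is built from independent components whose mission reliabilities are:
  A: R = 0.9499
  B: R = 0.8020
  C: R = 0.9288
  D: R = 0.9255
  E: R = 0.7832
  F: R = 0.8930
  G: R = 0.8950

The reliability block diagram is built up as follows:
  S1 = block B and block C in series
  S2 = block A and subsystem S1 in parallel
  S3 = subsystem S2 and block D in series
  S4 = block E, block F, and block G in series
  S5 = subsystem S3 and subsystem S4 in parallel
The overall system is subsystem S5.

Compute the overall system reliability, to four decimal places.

0.9677

Series (B and C): 0.802000 × 0.928800 = 0.744898
Parallel (A and [0.744898]): 1 − (1 − 0.949900)(1 − 0.744898) = 0.987219
Series ([0.987219] and D): 0.987219 × 0.925500 = 0.913671
Series (E, F, and G): 0.783200 × 0.893000 × 0.895000 = 0.625961
Parallel ([0.913671] and [0.625961]): 1 − (1 − 0.913671)(1 − 0.625961) = 0.9677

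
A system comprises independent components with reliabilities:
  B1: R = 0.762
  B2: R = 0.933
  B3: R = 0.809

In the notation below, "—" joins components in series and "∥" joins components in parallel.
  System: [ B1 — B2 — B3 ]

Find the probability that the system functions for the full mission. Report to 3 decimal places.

Series (B1, B2, and B3): 0.76200 × 0.93300 × 0.80900 = 0.575

0.575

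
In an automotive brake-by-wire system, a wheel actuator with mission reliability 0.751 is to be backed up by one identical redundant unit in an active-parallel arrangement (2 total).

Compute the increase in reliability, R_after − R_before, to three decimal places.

0.187

R_before = 0.751
R_after = 1 − (1 − 0.751)^2 = 0.938
ΔR = 0.938 − 0.751 = 0.187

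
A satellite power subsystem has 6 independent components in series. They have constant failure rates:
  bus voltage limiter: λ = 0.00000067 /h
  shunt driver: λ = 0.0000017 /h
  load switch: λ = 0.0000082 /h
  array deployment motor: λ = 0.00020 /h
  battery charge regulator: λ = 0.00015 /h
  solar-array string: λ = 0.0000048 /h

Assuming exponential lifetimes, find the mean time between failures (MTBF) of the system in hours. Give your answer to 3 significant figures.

Series of exponential components: λ_sys = Σ λ_i
λ_sys = 0.00000067 + 0.0000017 + 0.0000082 + 0.00020 + 0.00015 + 0.0000048 = 3.6537e-04 /h
MTBF = 1 / λ_sys = 2740 h

2740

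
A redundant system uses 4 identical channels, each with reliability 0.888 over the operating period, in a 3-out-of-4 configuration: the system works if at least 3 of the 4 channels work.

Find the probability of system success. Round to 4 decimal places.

0.9355

R = Σ_{i=3}^{4} C(4,i) p^i (1−p)^{4−i} with p = 0.888
C(4,3)·0.888^3·0.112^1 = 0.313702
C(4,4)·0.888^4·0.112^0 = 0.621802
Sum = 0.9355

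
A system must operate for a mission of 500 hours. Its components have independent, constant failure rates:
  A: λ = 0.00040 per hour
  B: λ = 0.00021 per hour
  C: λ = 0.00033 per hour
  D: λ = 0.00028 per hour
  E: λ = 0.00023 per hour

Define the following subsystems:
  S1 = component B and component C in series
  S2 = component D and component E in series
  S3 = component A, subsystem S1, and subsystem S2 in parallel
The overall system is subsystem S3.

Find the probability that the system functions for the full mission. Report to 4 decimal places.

0.9903

R(A) = exp(−0.00040 × 500) = 0.818731
R(B) = exp(−0.00021 × 500) = 0.900325
R(C) = exp(−0.00033 × 500) = 0.847894
R(D) = exp(−0.00028 × 500) = 0.869358
R(E) = exp(−0.00023 × 500) = 0.891366
Series (B and C): 0.900325 × 0.847894 = 0.763380
Series (D and E): 0.869358 × 0.891366 = 0.774916
Parallel (A, [0.763380], and [0.774916]): 1 − (1 − 0.818731)(1 − 0.763380)(1 − 0.774916) = 0.9903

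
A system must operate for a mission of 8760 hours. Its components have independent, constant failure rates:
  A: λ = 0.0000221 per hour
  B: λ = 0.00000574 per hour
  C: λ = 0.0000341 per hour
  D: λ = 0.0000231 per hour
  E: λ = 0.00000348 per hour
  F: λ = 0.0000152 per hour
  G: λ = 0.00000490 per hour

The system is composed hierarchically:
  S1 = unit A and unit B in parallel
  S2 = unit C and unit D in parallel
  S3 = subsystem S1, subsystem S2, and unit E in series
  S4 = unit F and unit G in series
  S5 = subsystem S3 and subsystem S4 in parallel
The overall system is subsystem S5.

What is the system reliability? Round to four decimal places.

0.9865

R(A) = exp(−0.0000221 × 8760) = 0.823991
R(B) = exp(−0.00000574 × 8760) = 0.950961
R(C) = exp(−0.0000341 × 8760) = 0.741770
R(D) = exp(−0.0000231 × 8760) = 0.816804
R(E) = exp(−0.00000348 × 8760) = 0.969975
R(F) = exp(−0.0000152 × 8760) = 0.875332
R(G) = exp(−0.00000490 × 8760) = 0.957984
Parallel (A and B): 1 − (1 − 0.823991)(1 − 0.950961) = 0.991369
Parallel (C and D): 1 − (1 − 0.741770)(1 − 0.816804) = 0.952693
Series ([0.991369], [0.952693], and E): 0.991369 × 0.952693 × 0.969975 = 0.916113
Series (F and G): 0.875332 × 0.957984 = 0.838554
Parallel ([0.916113] and [0.838554]): 1 − (1 − 0.916113)(1 − 0.838554) = 0.9865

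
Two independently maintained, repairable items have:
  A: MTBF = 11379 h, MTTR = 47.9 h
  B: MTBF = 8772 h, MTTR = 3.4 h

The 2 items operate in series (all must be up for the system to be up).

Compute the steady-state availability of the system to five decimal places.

0.99542

A(A) = MTBF/(MTBF+MTTR) = 11379/(11379+47.9) = 0.995808
A(B) = MTBF/(MTBF+MTTR) = 8772/(8772+3.4) = 0.999613
Series availability: 0.995808 × 0.999613 = 0.99542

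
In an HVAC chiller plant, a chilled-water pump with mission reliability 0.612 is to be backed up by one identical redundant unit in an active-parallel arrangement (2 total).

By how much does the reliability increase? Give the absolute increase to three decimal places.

0.237

R_before = 0.612
R_after = 1 − (1 − 0.612)^2 = 0.849
ΔR = 0.849 − 0.612 = 0.237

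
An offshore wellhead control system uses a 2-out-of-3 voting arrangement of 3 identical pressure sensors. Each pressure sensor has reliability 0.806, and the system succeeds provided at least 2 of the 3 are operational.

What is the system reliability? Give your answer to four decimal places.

R = Σ_{i=2}^{3} C(3,i) p^i (1−p)^{3−i} with p = 0.806
C(3,2)·0.806^2·0.194^1 = 0.378088
C(3,3)·0.806^3·0.194^0 = 0.523607
Sum = 0.9017

0.9017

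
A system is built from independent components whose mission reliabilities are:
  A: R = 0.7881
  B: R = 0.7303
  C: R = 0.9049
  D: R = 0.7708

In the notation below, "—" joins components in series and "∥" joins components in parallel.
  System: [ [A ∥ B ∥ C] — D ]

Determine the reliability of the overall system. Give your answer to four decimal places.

0.7666

Parallel (A, B, and C): 1 − (1 − 0.788100)(1 − 0.730300)(1 − 0.904900) = 0.994565
Series ([0.994565] and D): 0.994565 × 0.770800 = 0.7666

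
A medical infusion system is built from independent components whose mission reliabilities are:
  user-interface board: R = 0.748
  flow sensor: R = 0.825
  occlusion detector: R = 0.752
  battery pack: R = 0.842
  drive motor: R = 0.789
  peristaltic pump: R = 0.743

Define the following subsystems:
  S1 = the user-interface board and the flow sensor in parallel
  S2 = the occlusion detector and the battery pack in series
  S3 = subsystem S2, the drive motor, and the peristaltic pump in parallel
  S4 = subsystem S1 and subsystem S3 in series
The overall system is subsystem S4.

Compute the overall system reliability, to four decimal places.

Parallel (user-interface board and flow sensor): 1 − (1 − 0.748000)(1 − 0.825000) = 0.955900
Series (occlusion detector and battery pack): 0.752000 × 0.842000 = 0.633184
Parallel ([0.633184], drive motor, and peristaltic pump): 1 − (1 − 0.633184)(1 − 0.789000)(1 − 0.743000) = 0.980109
Series ([0.955900] and [0.980109]): 0.955900 × 0.980109 = 0.9369

0.9369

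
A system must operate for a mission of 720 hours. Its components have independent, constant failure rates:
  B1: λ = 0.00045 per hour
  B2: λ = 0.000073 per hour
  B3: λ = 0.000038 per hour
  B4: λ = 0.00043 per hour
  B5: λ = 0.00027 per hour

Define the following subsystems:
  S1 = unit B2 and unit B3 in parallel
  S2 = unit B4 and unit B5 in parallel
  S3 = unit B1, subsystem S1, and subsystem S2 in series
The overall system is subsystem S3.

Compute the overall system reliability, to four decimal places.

R(B1) = exp(−0.00045 × 720) = 0.723250
R(B2) = exp(−0.000073 × 720) = 0.948797
R(B3) = exp(−0.000038 × 720) = 0.973011
R(B4) = exp(−0.00043 × 720) = 0.733740
R(B5) = exp(−0.00027 × 720) = 0.823329
Parallel (B2 and B3): 1 − (1 − 0.948797)(1 − 0.973011) = 0.998618
Parallel (B4 and B5): 1 − (1 − 0.733740)(1 − 0.823329) = 0.952960
Series (B1, [0.998618], and [0.952960]): 0.723250 × 0.998618 × 0.952960 = 0.6883

0.6883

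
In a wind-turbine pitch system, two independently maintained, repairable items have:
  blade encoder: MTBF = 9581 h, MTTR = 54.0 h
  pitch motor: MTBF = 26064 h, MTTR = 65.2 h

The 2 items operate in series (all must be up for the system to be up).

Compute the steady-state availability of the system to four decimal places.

0.9919

A(blade encoder) = MTBF/(MTBF+MTTR) = 9581/(9581+54.0) = 0.994395
A(pitch motor) = MTBF/(MTBF+MTTR) = 26064/(26064+65.2) = 0.997505
Series availability: 0.994395 × 0.997505 = 0.9919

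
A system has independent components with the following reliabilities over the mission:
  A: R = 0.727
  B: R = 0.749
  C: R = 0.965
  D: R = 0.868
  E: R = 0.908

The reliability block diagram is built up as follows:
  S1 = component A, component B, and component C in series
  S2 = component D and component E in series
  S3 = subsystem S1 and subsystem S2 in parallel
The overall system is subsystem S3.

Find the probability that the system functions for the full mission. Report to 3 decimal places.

Series (A, B, and C): 0.72700 × 0.74900 × 0.96500 = 0.52546
Series (D and E): 0.86800 × 0.90800 = 0.78814
Parallel ([0.52546] and [0.78814]): 1 − (1 − 0.52546)(1 − 0.78814) = 0.899

0.899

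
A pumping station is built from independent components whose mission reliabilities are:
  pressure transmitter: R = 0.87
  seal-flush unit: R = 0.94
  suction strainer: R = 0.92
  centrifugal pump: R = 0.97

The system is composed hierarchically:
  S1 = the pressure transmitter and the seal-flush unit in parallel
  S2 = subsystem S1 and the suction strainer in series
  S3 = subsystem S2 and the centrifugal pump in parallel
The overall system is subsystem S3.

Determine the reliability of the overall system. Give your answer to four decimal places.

Parallel (pressure transmitter and seal-flush unit): 1 − (1 − 0.870000)(1 − 0.940000) = 0.992200
Series ([0.992200] and suction strainer): 0.992200 × 0.920000 = 0.912824
Parallel ([0.912824] and centrifugal pump): 1 − (1 − 0.912824)(1 − 0.970000) = 0.9974

0.9974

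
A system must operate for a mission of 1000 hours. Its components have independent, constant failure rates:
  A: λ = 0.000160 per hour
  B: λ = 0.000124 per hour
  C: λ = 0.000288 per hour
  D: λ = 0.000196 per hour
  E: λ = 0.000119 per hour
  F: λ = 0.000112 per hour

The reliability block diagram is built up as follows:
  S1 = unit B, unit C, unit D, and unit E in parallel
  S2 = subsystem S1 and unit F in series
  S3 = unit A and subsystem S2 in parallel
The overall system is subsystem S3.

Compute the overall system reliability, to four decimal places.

0.9843

R(A) = exp(−0.000160 × 1000) = 0.852144
R(B) = exp(−0.000124 × 1000) = 0.883380
R(C) = exp(−0.000288 × 1000) = 0.749762
R(D) = exp(−0.000196 × 1000) = 0.822012
R(E) = exp(−0.000119 × 1000) = 0.887808
R(F) = exp(−0.000112 × 1000) = 0.894044
Parallel (B, C, D, and E): 1 − (1 − 0.883380)(1 − 0.749762)(1 − 0.822012)(1 − 0.887808) = 0.999417
Series ([0.999417] and F): 0.999417 × 0.894044 = 0.893523
Parallel (A and [0.893523]): 1 − (1 − 0.852144)(1 − 0.893523) = 0.9843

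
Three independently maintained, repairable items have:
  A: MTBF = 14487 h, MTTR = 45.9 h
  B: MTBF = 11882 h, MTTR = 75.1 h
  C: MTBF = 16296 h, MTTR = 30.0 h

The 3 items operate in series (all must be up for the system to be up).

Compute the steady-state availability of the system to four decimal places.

0.9888

A(A) = MTBF/(MTBF+MTTR) = 14487/(14487+45.9) = 0.996842
A(B) = MTBF/(MTBF+MTTR) = 11882/(11882+75.1) = 0.993719
A(C) = MTBF/(MTBF+MTTR) = 16296/(16296+30.0) = 0.998162
Series availability: 0.996842 × 0.993719 × 0.998162 = 0.9888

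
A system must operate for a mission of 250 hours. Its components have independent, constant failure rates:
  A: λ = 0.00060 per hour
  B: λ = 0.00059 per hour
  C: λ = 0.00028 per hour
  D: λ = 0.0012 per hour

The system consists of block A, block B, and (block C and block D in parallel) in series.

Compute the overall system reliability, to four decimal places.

R(A) = exp(−0.00060 × 250) = 0.860708
R(B) = exp(−0.00059 × 250) = 0.862862
R(C) = exp(−0.00028 × 250) = 0.932394
R(D) = exp(−0.0012 × 250) = 0.740818
Parallel (C and D): 1 − (1 − 0.932394)(1 − 0.740818) = 0.982478
Series (A, B, and [0.982478]): 0.860708 × 0.862862 × 0.982478 = 0.7297

0.7297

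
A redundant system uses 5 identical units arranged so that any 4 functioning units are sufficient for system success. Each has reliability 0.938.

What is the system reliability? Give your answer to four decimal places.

R = Σ_{i=4}^{5} C(5,i) p^i (1−p)^{5−i} with p = 0.938
C(5,4)·0.938^4·0.062^1 = 0.239979
C(5,5)·0.938^5·0.062^0 = 0.726130
Sum = 0.9661

0.9661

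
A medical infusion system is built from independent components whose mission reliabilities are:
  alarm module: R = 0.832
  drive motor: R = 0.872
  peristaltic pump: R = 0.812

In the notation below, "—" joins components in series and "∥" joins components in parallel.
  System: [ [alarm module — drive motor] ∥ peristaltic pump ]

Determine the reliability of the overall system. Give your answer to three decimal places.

Series (alarm module and drive motor): 0.83200 × 0.87200 = 0.72550
Parallel ([0.72550] and peristaltic pump): 1 − (1 − 0.72550)(1 − 0.81200) = 0.948

0.948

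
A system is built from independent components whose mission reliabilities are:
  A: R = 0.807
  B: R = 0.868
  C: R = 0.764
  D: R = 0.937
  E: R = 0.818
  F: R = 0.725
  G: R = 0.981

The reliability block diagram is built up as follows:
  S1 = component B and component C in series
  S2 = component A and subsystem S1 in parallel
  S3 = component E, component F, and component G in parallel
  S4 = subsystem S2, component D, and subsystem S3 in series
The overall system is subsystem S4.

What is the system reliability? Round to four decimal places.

0.8753

Series (B and C): 0.868000 × 0.764000 = 0.663152
Parallel (A and [0.663152]): 1 − (1 − 0.807000)(1 − 0.663152) = 0.934988
Parallel (E, F, and G): 1 − (1 − 0.818000)(1 − 0.725000)(1 − 0.981000) = 0.999049
Series ([0.934988], D, and [0.999049]): 0.934988 × 0.937000 × 0.999049 = 0.8753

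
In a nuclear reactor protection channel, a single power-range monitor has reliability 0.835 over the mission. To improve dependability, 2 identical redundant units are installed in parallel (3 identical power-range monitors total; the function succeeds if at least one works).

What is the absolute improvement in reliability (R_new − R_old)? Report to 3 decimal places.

R_before = 0.835
R_after = 1 − (1 − 0.835)^3 = 0.996
ΔR = 0.996 − 0.835 = 0.161

0.161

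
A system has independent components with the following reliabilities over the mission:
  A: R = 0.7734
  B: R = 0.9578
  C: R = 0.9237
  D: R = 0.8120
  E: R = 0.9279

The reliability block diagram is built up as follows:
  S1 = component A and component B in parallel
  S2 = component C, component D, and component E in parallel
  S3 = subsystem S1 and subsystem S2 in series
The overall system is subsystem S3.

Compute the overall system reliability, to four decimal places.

0.9894

Parallel (A and B): 1 − (1 − 0.773400)(1 − 0.957800) = 0.990437
Parallel (C, D, and E): 1 − (1 − 0.923700)(1 − 0.812000)(1 − 0.927900) = 0.998966
Series ([0.990437] and [0.998966]): 0.990437 × 0.998966 = 0.9894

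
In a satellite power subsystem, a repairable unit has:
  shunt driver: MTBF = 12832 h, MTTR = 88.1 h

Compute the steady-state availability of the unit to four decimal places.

0.9932

A(shunt driver) = MTBF/(MTBF+MTTR) = 12832/(12832+88.1) = 0.9932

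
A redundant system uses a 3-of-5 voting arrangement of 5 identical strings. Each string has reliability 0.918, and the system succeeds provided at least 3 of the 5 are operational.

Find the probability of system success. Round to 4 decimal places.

R = Σ_{i=3}^{5} C(5,i) p^i (1−p)^{5−i} with p = 0.918
C(5,3)·0.918^3·0.082^2 = 0.052018
C(5,4)·0.918^4·0.082^1 = 0.291175
C(5,5)·0.918^5·0.082^0 = 0.651949
Sum = 0.9951

0.9951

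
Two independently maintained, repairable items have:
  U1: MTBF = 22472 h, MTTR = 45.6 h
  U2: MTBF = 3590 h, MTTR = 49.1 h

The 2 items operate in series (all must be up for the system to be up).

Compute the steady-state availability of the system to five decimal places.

0.98451

A(U1) = MTBF/(MTBF+MTTR) = 22472/(22472+45.6) = 0.997975
A(U2) = MTBF/(MTBF+MTTR) = 3590/(3590+49.1) = 0.986508
Series availability: 0.997975 × 0.986508 = 0.98451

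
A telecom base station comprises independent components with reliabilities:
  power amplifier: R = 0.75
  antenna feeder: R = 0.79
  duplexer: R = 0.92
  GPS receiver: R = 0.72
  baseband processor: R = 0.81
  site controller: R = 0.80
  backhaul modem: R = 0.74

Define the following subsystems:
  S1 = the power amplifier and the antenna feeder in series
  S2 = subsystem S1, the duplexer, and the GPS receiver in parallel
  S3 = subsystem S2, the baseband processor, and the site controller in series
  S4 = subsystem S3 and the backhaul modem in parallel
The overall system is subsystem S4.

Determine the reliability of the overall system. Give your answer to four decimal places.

0.9069

Series (power amplifier and antenna feeder): 0.750000 × 0.790000 = 0.592500
Parallel ([0.592500], duplexer, and GPS receiver): 1 − (1 − 0.592500)(1 − 0.920000)(1 − 0.720000) = 0.990872
Series ([0.990872], baseband processor, and site controller): 0.990872 × 0.810000 × 0.800000 = 0.642085
Parallel ([0.642085] and backhaul modem): 1 − (1 − 0.642085)(1 − 0.740000) = 0.9069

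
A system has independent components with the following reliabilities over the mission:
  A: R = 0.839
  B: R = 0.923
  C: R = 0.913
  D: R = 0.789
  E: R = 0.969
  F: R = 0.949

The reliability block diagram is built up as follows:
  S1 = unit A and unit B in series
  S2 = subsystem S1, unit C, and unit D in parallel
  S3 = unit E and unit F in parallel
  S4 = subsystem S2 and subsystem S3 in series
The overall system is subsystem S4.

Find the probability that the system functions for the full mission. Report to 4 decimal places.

0.9943

Series (A and B): 0.839000 × 0.923000 = 0.774397
Parallel ([0.774397], C, and D): 1 − (1 − 0.774397)(1 − 0.913000)(1 − 0.789000) = 0.995859
Parallel (E and F): 1 − (1 − 0.969000)(1 − 0.949000) = 0.998419
Series ([0.995859] and [0.998419]): 0.995859 × 0.998419 = 0.9943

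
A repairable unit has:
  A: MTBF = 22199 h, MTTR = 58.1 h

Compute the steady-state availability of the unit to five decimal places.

A(A) = MTBF/(MTBF+MTTR) = 22199/(22199+58.1) = 0.99739

0.99739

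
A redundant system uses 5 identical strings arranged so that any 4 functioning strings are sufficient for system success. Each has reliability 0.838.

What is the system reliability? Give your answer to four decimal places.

R = Σ_{i=4}^{5} C(5,i) p^i (1−p)^{5−i} with p = 0.838
C(5,4)·0.838^4·0.162^1 = 0.399449
C(5,5)·0.838^5·0.162^0 = 0.413257
Sum = 0.8127

0.8127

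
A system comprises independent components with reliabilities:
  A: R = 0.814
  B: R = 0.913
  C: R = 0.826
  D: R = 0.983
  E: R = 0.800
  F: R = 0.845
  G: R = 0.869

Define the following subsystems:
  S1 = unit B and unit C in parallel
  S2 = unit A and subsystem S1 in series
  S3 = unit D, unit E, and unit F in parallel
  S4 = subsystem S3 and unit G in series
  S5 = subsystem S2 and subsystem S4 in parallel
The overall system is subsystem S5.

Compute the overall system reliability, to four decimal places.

Parallel (B and C): 1 − (1 − 0.913000)(1 − 0.826000) = 0.984862
Series (A and [0.984862]): 0.814000 × 0.984862 = 0.801678
Parallel (D, E, and F): 1 − (1 − 0.983000)(1 − 0.800000)(1 − 0.845000) = 0.999473
Series ([0.999473] and G): 0.999473 × 0.869000 = 0.868542
Parallel ([0.801678] and [0.868542]): 1 − (1 − 0.801678)(1 − 0.868542) = 0.9739

0.9739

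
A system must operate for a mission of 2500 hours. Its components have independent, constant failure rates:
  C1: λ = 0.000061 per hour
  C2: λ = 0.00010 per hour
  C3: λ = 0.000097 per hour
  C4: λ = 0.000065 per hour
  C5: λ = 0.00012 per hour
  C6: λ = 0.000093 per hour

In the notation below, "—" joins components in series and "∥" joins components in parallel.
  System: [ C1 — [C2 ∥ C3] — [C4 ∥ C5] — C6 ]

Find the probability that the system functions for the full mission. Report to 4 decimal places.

0.6228

R(C1) = exp(−0.000061 × 2500) = 0.858559
R(C2) = exp(−0.00010 × 2500) = 0.778801
R(C3) = exp(−0.000097 × 2500) = 0.784664
R(C4) = exp(−0.000065 × 2500) = 0.850016
R(C5) = exp(−0.00012 × 2500) = 0.740818
R(C6) = exp(−0.000093 × 2500) = 0.792550
Parallel (C2 and C3): 1 − (1 − 0.778801)(1 − 0.784664) = 0.952368
Parallel (C4 and C5): 1 − (1 − 0.850016)(1 − 0.740818) = 0.961127
Series (C1, [0.952368], [0.961127], and C6): 0.858559 × 0.952368 × 0.961127 × 0.792550 = 0.6228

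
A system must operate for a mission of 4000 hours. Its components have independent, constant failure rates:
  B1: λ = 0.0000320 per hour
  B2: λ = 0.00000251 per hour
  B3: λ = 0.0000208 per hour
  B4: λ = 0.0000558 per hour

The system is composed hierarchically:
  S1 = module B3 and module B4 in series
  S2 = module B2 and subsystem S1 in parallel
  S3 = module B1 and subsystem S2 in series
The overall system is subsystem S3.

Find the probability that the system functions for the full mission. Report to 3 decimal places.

R(B1) = exp(−0.0000320 × 4000) = 0.87985
R(B2) = exp(−0.00000251 × 4000) = 0.99001
R(B3) = exp(−0.0000208 × 4000) = 0.92017
R(B4) = exp(−0.0000558 × 4000) = 0.79995
Series (B3 and B4): 0.92017 × 0.79995 = 0.73609
Parallel (B2 and [0.73609]): 1 − (1 − 0.99001)(1 − 0.73609) = 0.99736
Series (B1 and [0.99736]): 0.87985 × 0.99736 = 0.878

0.878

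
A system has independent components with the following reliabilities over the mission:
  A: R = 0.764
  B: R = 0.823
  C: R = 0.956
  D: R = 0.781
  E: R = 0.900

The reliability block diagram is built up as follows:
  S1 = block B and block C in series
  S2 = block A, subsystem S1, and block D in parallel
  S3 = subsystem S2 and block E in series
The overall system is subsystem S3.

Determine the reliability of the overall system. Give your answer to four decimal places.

Series (B and C): 0.823000 × 0.956000 = 0.786788
Parallel (A, [0.786788], and D): 1 − (1 − 0.764000)(1 − 0.786788)(1 − 0.781000) = 0.988980
Series ([0.988980] and E): 0.988980 × 0.900000 = 0.8901

0.8901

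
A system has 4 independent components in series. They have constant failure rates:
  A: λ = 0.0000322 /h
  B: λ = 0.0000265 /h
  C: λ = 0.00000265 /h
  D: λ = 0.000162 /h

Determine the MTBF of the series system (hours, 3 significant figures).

4480

Series of exponential components: λ_sys = Σ λ_i
λ_sys = 0.0000322 + 0.0000265 + 0.00000265 + 0.000162 = 2.2335e-04 /h
MTBF = 1 / λ_sys = 4480 h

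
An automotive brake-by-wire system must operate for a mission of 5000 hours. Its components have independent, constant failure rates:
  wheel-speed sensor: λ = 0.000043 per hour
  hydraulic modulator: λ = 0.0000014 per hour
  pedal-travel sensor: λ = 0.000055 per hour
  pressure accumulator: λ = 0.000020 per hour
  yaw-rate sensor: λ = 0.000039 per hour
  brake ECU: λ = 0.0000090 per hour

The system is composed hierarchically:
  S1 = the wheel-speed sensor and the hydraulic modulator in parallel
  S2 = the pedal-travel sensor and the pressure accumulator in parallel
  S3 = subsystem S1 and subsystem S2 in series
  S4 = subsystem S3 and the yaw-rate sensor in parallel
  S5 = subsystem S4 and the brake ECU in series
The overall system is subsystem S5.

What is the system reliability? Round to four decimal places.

0.9519

R(wheel-speed sensor) = exp(−0.000043 × 5000) = 0.806541
R(hydraulic modulator) = exp(−0.0000014 × 5000) = 0.993024
R(pedal-travel sensor) = exp(−0.000055 × 5000) = 0.759572
R(pressure accumulator) = exp(−0.000020 × 5000) = 0.904837
R(yaw-rate sensor) = exp(−0.000039 × 5000) = 0.822835
R(brake ECU) = exp(−0.0000090 × 5000) = 0.955997
Parallel (wheel-speed sensor and hydraulic modulator): 1 − (1 − 0.806541)(1 − 0.993024) = 0.998650
Parallel (pedal-travel sensor and pressure accumulator): 1 − (1 − 0.759572)(1 − 0.904837) = 0.977120
Series ([0.998650] and [0.977120]): 0.998650 × 0.977120 = 0.975801
Parallel ([0.975801] and yaw-rate sensor): 1 − (1 − 0.975801)(1 − 0.822835) = 0.995713
Series ([0.995713] and brake ECU): 0.995713 × 0.955997 = 0.9519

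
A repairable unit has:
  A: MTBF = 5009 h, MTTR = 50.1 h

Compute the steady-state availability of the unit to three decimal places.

A(A) = MTBF/(MTBF+MTTR) = 5009/(5009+50.1) = 0.990

0.990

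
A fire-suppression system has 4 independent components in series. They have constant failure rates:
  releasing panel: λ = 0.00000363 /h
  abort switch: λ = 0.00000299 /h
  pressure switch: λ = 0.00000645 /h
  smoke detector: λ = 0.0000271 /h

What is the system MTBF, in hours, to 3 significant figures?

Series of exponential components: λ_sys = Σ λ_i
λ_sys = 0.00000363 + 0.00000299 + 0.00000645 + 0.0000271 = 4.0170e-05 /h
MTBF = 1 / λ_sys = 24900 h

24900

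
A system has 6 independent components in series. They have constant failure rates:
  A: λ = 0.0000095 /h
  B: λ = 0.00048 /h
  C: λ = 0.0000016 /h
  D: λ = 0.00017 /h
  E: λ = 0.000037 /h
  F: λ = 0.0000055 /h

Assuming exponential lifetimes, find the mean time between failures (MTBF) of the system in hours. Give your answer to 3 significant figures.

1420

Series of exponential components: λ_sys = Σ λ_i
λ_sys = 0.0000095 + 0.00048 + 0.0000016 + 0.00017 + 0.000037 + 0.0000055 = 7.0360e-04 /h
MTBF = 1 / λ_sys = 1420 h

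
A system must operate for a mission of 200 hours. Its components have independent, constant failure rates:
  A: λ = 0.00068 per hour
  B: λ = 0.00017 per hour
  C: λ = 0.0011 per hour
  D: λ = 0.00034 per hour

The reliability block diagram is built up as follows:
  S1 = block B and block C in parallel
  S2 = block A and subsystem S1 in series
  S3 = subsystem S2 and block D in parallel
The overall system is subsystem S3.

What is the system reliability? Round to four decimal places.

0.9913

R(A) = exp(−0.00068 × 200) = 0.872843
R(B) = exp(−0.00017 × 200) = 0.966572
R(C) = exp(−0.0011 × 200) = 0.802519
R(D) = exp(−0.00034 × 200) = 0.934260
Parallel (B and C): 1 − (1 − 0.966572)(1 − 0.802519) = 0.993399
Series (A and [0.993399]): 0.872843 × 0.993399 = 0.867081
Parallel ([0.867081] and D): 1 − (1 − 0.867081)(1 − 0.934260) = 0.9913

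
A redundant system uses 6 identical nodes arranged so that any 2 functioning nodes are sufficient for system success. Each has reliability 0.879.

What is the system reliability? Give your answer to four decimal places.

0.9999

R = Σ_{i=2}^{6} C(6,i) p^i (1−p)^{6−i} with p = 0.879
C(6,2)·0.879^2·0.121^4 = 0.002484
C(6,3)·0.879^3·0.121^3 = 0.024063
C(6,4)·0.879^4·0.121^2 = 0.131104
C(6,5)·0.879^5·0.121^1 = 0.380961
C(6,6)·0.879^6·0.121^0 = 0.461247
Sum = 0.9999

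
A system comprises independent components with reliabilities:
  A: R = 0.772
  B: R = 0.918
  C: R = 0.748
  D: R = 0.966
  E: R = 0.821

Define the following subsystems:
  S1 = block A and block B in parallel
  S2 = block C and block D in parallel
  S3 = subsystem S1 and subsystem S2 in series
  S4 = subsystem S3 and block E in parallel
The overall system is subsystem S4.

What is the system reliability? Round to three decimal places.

0.995

Parallel (A and B): 1 − (1 − 0.77200)(1 − 0.91800) = 0.98130
Parallel (C and D): 1 − (1 − 0.74800)(1 − 0.96600) = 0.99143
Series ([0.98130] and [0.99143]): 0.98130 × 0.99143 = 0.97289
Parallel ([0.97289] and E): 1 − (1 − 0.97289)(1 − 0.82100) = 0.995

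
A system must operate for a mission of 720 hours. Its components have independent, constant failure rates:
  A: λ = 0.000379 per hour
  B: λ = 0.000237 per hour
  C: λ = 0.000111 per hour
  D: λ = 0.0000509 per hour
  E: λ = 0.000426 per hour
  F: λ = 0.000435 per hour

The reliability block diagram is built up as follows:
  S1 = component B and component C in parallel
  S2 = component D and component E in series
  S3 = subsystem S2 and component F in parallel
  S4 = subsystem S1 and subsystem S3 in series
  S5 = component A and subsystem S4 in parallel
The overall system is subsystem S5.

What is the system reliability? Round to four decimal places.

0.9787

R(A) = exp(−0.000379 × 720) = 0.761184
R(B) = exp(−0.000237 × 720) = 0.843125
R(C) = exp(−0.000111 × 720) = 0.923190
R(D) = exp(−0.0000509 × 720) = 0.964015
R(E) = exp(−0.000426 × 720) = 0.735857
R(F) = exp(−0.000435 × 720) = 0.731104
Parallel (B and C): 1 − (1 − 0.843125)(1 − 0.923190) = 0.987950
Series (D and E): 0.964015 × 0.735857 = 0.709377
Parallel ([0.709377] and F): 1 − (1 − 0.709377)(1 − 0.731104) = 0.921853
Series ([0.987950] and [0.921853]): 0.987950 × 0.921853 = 0.910745
Parallel (A and [0.910745]): 1 − (1 − 0.761184)(1 − 0.910745) = 0.9787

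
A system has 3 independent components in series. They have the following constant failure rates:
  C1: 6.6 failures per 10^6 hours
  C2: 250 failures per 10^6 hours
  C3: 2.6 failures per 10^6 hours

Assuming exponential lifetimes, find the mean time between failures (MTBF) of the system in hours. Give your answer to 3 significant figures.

3860

Series of exponential components: λ_sys = Σ λ_i
λ_sys = 0.0000066 + 0.00025 + 0.0000026 = 2.5920e-04 /h
MTBF = 1 / λ_sys = 3860 h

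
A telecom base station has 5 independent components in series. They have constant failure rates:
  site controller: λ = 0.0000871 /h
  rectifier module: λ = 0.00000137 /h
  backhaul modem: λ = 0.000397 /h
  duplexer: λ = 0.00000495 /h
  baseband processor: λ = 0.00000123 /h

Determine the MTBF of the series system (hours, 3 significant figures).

Series of exponential components: λ_sys = Σ λ_i
λ_sys = 0.0000871 + 0.00000137 + 0.000397 + 0.00000495 + 0.00000123 = 4.9165e-04 /h
MTBF = 1 / λ_sys = 2030 h

2030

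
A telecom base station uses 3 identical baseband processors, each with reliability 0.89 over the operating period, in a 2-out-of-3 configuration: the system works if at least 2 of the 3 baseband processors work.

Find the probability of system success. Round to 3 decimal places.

R = Σ_{i=2}^{3} C(3,i) p^i (1−p)^{3−i} with p = 0.89
C(3,2)·0.89^2·0.11^1 = 0.26139
C(3,3)·0.89^3·0.11^0 = 0.70497
Sum = 0.966

0.966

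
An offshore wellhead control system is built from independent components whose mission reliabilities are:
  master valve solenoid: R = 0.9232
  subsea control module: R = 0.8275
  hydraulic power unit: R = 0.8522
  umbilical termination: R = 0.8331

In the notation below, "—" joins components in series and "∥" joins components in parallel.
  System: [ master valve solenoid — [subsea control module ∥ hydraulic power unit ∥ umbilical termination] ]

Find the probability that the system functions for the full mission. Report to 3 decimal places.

0.919

Parallel (subsea control module, hydraulic power unit, and umbilical termination): 1 − (1 − 0.82750)(1 − 0.85220)(1 − 0.83310) = 0.99574
Series (master valve solenoid and [0.99574]): 0.92320 × 0.99574 = 0.919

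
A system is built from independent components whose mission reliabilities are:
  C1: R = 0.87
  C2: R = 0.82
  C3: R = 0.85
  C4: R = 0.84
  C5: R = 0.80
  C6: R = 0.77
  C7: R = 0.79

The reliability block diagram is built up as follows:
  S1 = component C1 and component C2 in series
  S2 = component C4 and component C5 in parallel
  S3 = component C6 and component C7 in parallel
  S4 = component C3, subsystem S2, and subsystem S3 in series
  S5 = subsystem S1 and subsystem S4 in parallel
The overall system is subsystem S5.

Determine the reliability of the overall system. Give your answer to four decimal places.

0.9378

Series (C1 and C2): 0.870000 × 0.820000 = 0.713400
Parallel (C4 and C5): 1 − (1 − 0.840000)(1 − 0.800000) = 0.968000
Parallel (C6 and C7): 1 − (1 − 0.770000)(1 − 0.790000) = 0.951700
Series (C3, [0.968000], and [0.951700]): 0.850000 × 0.968000 × 0.951700 = 0.783059
Parallel ([0.713400] and [0.783059]): 1 − (1 − 0.713400)(1 − 0.783059) = 0.9378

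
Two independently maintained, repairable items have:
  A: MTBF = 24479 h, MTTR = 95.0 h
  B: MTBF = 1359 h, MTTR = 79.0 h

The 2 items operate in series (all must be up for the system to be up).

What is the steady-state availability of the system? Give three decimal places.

0.941

A(A) = MTBF/(MTBF+MTTR) = 24479/(24479+95.0) = 0.996134
A(B) = MTBF/(MTBF+MTTR) = 1359/(1359+79.0) = 0.945063
Series availability: 0.996134 × 0.945063 = 0.941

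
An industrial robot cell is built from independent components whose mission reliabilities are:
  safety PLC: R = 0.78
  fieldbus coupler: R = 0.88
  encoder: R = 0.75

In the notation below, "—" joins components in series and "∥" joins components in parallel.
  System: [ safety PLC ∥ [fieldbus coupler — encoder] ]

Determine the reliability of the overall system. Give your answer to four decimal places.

0.9252

Series (fieldbus coupler and encoder): 0.880000 × 0.750000 = 0.660000
Parallel (safety PLC and [0.660000]): 1 − (1 − 0.780000)(1 − 0.660000) = 0.9252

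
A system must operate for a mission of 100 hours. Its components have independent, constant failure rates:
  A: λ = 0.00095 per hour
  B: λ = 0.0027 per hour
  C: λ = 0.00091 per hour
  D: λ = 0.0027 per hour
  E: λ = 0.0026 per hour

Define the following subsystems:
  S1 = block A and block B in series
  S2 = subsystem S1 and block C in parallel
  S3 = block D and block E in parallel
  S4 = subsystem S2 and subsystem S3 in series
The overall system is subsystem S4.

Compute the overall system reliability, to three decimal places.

0.921

R(A) = exp(−0.00095 × 100) = 0.90937
R(B) = exp(−0.0027 × 100) = 0.76338
R(C) = exp(−0.00091 × 100) = 0.91302
R(D) = exp(−0.0027 × 100) = 0.76338
R(E) = exp(−0.0026 × 100) = 0.77105
Series (A and B): 0.90937 × 0.76338 = 0.69419
Parallel ([0.69419] and C): 1 − (1 − 0.69419)(1 − 0.91302) = 0.97340
Parallel (D and E): 1 − (1 − 0.76338)(1 − 0.77105) = 0.94583
Series ([0.97340] and [0.94583]): 0.97340 × 0.94583 = 0.921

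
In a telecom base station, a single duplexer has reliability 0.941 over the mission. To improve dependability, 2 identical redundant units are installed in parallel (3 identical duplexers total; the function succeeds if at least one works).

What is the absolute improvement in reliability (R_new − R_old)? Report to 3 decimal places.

R_before = 0.941
R_after = 1 − (1 − 0.941)^3 = 1.000
ΔR = 1.000 − 0.941 = 0.059

0.059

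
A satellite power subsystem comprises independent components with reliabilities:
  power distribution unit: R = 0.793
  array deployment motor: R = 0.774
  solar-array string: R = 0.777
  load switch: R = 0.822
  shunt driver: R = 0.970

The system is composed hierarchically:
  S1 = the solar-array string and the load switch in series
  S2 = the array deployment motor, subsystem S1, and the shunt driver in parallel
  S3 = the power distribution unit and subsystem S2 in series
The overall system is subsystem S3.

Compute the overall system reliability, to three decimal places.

0.791

Series (solar-array string and load switch): 0.77700 × 0.82200 = 0.63869
Parallel (array deployment motor, [0.63869], and shunt driver): 1 − (1 − 0.77400)(1 − 0.63869)(1 − 0.97000) = 0.99755
Series (power distribution unit and [0.99755]): 0.79300 × 0.99755 = 0.791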